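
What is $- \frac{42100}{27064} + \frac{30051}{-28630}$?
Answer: $- \frac{18023422}{6918235} \approx -2.6052$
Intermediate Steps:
$- \frac{42100}{27064} + \frac{30051}{-28630} = \left(-42100\right) \frac{1}{27064} + 30051 \left(- \frac{1}{28630}\right) = - \frac{10525}{6766} - \frac{4293}{4090} = - \frac{18023422}{6918235}$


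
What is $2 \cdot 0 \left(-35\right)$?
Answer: $0$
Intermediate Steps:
$2 \cdot 0 \left(-35\right) = 0 \left(-35\right) = 0$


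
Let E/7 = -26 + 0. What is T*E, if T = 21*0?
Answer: 0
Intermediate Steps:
T = 0
E = -182 (E = 7*(-26 + 0) = 7*(-26) = -182)
T*E = 0*(-182) = 0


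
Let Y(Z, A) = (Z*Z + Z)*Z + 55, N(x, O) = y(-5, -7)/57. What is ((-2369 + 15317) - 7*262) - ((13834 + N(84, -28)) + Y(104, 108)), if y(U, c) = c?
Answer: -64891928/57 ≈ -1.1385e+6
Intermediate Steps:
N(x, O) = -7/57
Y(Z, A) = 55 + Z*(Z + Z²) (Y(Z, A) = (Z² + Z)*Z + 55 = (Z + Z²)*Z + 55 = Z*(Z + Z²) + 55 = 55 + Z*(Z + Z²))
((-2369 + 15317) - 7*262) - ((13834 + N(84, -28)) + Y(104, 108)) = ((-2369 + 15317) - 7*262) - ((13834 - 7/57) + (55 + 104² + 104³)) = (12948 - 1834) - (788531/57 + (55 + 10816 + 1124864)) = 11114 - (788531/57 + 1135735) = 11114 - 1*65525426/57 = 11114 - 65525426/57 = -64891928/57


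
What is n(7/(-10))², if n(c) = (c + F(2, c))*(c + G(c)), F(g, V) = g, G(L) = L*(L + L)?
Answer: 8281/62500 ≈ 0.13250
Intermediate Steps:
G(L) = 2*L² (G(L) = L*(2*L) = 2*L²)
n(c) = (2 + c)*(c + 2*c²) (n(c) = (c + 2)*(c + 2*c²) = (2 + c)*(c + 2*c²))
n(7/(-10))² = ((7/(-10))*(2 + 2*(7/(-10))² + 5*(7/(-10))))² = ((7*(-⅒))*(2 + 2*(7*(-⅒))² + 5*(7*(-⅒))))² = (-7*(2 + 2*(-7/10)² + 5*(-7/10))/10)² = (-7*(2 + 2*(49/100) - 7/2)/10)² = (-7*(2 + 49/50 - 7/2)/10)² = (-7/10*(-13/25))² = (91/250)² = 8281/62500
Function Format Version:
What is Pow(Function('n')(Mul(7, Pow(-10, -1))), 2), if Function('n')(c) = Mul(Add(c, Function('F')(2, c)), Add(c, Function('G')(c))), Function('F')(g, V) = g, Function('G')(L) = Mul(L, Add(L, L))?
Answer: Rational(8281, 62500) ≈ 0.13250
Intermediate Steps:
Function('G')(L) = Mul(2, Pow(L, 2)) (Function('G')(L) = Mul(L, Mul(2, L)) = Mul(2, Pow(L, 2)))
Function('n')(c) = Mul(Add(2, c), Add(c, Mul(2, Pow(c, 2)))) (Function('n')(c) = Mul(Add(c, 2), Add(c, Mul(2, Pow(c, 2)))) = Mul(Add(2, c), Add(c, Mul(2, Pow(c, 2)))))
Pow(Function('n')(Mul(7, Pow(-10, -1))), 2) = Pow(Mul(Mul(7, Pow(-10, -1)), Add(2, Mul(2, Pow(Mul(7, Pow(-10, -1)), 2)), Mul(5, Mul(7, Pow(-10, -1))))), 2) = Pow(Mul(Mul(7, Rational(-1, 10)), Add(2, Mul(2, Pow(Mul(7, Rational(-1, 10)), 2)), Mul(5, Mul(7, Rational(-1, 10))))), 2) = Pow(Mul(Rational(-7, 10), Add(2, Mul(2, Pow(Rational(-7, 10), 2)), Mul(5, Rational(-7, 10)))), 2) = Pow(Mul(Rational(-7, 10), Add(2, Mul(2, Rational(49, 100)), Rational(-7, 2))), 2) = Pow(Mul(Rational(-7, 10), Add(2, Rational(49, 50), Rational(-7, 2))), 2) = Pow(Mul(Rational(-7, 10), Rational(-13, 25)), 2) = Pow(Rational(91, 250), 2) = Rational(8281, 62500)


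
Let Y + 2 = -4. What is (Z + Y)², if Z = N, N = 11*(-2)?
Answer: 784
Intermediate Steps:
Y = -6 (Y = -2 - 4 = -6)
N = -22
Z = -22
(Z + Y)² = (-22 - 6)² = (-28)² = 784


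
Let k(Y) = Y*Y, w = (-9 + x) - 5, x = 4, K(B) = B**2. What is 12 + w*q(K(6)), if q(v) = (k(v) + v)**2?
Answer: -17742228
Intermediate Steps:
w = -10 (w = (-9 + 4) - 5 = -5 - 5 = -10)
k(Y) = Y**2
q(v) = (v + v**2)**2 (q(v) = (v**2 + v)**2 = (v + v**2)**2)
12 + w*q(K(6)) = 12 - 10*(6**2)**2*(1 + 6**2)**2 = 12 - 10*36**2*(1 + 36)**2 = 12 - 12960*37**2 = 12 - 12960*1369 = 12 - 10*1774224 = 12 - 17742240 = -17742228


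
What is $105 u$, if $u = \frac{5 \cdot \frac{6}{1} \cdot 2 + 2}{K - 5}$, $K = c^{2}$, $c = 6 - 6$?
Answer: $-1302$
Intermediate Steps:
$c = 0$ ($c = 6 - 6 = 0$)
$K = 0$ ($K = 0^{2} = 0$)
$u = - \frac{62}{5}$ ($u = \frac{5 \cdot \frac{6}{1} \cdot 2 + 2}{0 - 5} = \frac{5 \cdot 6 \cdot 1 \cdot 2 + 2}{-5} = \left(5 \cdot 6 \cdot 2 + 2\right) \left(- \frac{1}{5}\right) = \left(30 \cdot 2 + 2\right) \left(- \frac{1}{5}\right) = \left(60 + 2\right) \left(- \frac{1}{5}\right) = 62 \left(- \frac{1}{5}\right) = - \frac{62}{5} \approx -12.4$)
$105 u = 105 \left(- \frac{62}{5}\right) = -1302$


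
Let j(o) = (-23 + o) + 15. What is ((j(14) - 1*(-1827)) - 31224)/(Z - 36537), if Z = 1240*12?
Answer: 9797/7219 ≈ 1.3571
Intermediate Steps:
j(o) = -8 + o
Z = 14880
((j(14) - 1*(-1827)) - 31224)/(Z - 36537) = (((-8 + 14) - 1*(-1827)) - 31224)/(14880 - 36537) = ((6 + 1827) - 31224)/(-21657) = (1833 - 31224)*(-1/21657) = -29391*(-1/21657) = 9797/7219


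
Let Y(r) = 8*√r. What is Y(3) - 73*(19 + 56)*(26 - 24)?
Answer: -10950 + 8*√3 ≈ -10936.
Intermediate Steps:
Y(3) - 73*(19 + 56)*(26 - 24) = 8*√3 - 73*(19 + 56)*(26 - 24) = 8*√3 - 5475*2 = 8*√3 - 73*150 = 8*√3 - 10950 = -10950 + 8*√3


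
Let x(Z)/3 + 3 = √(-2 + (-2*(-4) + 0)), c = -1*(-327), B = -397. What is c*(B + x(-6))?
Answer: -132762 + 981*√6 ≈ -1.3036e+5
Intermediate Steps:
c = 327
x(Z) = -9 + 3*√6 (x(Z) = -9 + 3*√(-2 + (-2*(-4) + 0)) = -9 + 3*√(-2 + (8 + 0)) = -9 + 3*√(-2 + 8) = -9 + 3*√6)
c*(B + x(-6)) = 327*(-397 + (-9 + 3*√6)) = 327*(-406 + 3*√6) = -132762 + 981*√6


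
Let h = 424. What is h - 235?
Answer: 189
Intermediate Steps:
h - 235 = 424 - 235 = 189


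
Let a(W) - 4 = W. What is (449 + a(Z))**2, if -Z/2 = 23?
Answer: 165649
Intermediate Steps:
Z = -46 (Z = -2*23 = -46)
a(W) = 4 + W
(449 + a(Z))**2 = (449 + (4 - 46))**2 = (449 - 42)**2 = 407**2 = 165649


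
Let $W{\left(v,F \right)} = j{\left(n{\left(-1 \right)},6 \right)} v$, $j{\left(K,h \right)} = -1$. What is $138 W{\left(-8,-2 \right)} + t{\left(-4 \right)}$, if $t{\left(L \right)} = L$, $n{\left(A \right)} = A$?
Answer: $1100$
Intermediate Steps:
$W{\left(v,F \right)} = - v$
$138 W{\left(-8,-2 \right)} + t{\left(-4 \right)} = 138 \left(\left(-1\right) \left(-8\right)\right) - 4 = 138 \cdot 8 - 4 = 1104 - 4 = 1100$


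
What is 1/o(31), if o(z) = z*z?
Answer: 1/961 ≈ 0.0010406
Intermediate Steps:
o(z) = z**2
1/o(31) = 1/(31**2) = 1/961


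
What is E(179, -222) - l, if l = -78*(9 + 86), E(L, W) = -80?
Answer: 7330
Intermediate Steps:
l = -7410 (l = -78*95 = -7410)
E(179, -222) - l = -80 - 1*(-7410) = -80 + 7410 = 7330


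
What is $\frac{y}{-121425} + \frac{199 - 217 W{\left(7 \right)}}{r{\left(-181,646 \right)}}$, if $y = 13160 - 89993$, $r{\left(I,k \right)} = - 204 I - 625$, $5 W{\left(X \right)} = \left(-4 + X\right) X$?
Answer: $\frac{900819299}{1469202025} \approx 0.61314$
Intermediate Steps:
$W{\left(X \right)} = \frac{X \left(-4 + X\right)}{5}$ ($W{\left(X \right)} = \frac{\left(-4 + X\right) X}{5} = \frac{X \left(-4 + X\right)}{5}$)
$r{\left(I,k \right)} = -625 - 204 I$
$y = -76833$ ($y = 13160 - 89993 = -76833$)
$\frac{y}{-121425} + \frac{199 - 217 W{\left(7 \right)}}{r{\left(-181,646 \right)}} = - \frac{76833}{-121425} + \frac{199 - 217 \cdot \frac{1}{5} \cdot 7 \left(-4 + 7\right)}{-625 - -36924} = \left(-76833\right) \left(- \frac{1}{121425}\right) + \frac{199 - 217 \cdot \frac{1}{5} \cdot 7 \cdot 3}{-625 + 36924} = \frac{25611}{40475} + \frac{199 - \frac{4557}{5}}{36299} = \frac{25611}{40475} + \left(199 - \frac{4557}{5}\right) \frac{1}{36299} = \frac{25611}{40475} - \frac{3562}{181495} = \frac{900819299}{1469202025}$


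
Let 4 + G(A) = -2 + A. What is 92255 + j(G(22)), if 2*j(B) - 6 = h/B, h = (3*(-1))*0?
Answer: 92258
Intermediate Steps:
h = 0 (h = -3*0 = 0)
G(A) = -6 + A (G(A) = -4 + (-2 + A) = -6 + A)
j(B) = 3 (j(B) = 3 + (0/B)/2 = 3 + (1/2)*0 = 3 + 0 = 3)
92255 + j(G(22)) = 92255 + 3 = 92258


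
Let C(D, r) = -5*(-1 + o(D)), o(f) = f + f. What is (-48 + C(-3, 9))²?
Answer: 169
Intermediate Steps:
o(f) = 2*f
C(D, r) = 5 - 10*D (C(D, r) = -5*(-1 + 2*D) = 5 - 10*D)
(-48 + C(-3, 9))² = (-48 + (5 - 10*(-3)))² = (-48 + (5 + 30))² = (-48 + 35)² = (-13)² = 169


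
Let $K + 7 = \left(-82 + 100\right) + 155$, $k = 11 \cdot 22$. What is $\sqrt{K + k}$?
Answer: $2 \sqrt{102} \approx 20.199$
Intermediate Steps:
$k = 242$
$K = 166$ ($K = -7 + \left(\left(-82 + 100\right) + 155\right) = -7 + \left(18 + 155\right) = -7 + 173 = 166$)
$\sqrt{K + k} = \sqrt{166 + 242} = \sqrt{408} = 2 \sqrt{102}$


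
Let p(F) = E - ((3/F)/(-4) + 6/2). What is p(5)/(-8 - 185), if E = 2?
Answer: 17/3860 ≈ 0.0044041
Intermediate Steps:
p(F) = -1 + 3/(4*F) (p(F) = 2 - ((3/F)/(-4) + 6/2) = 2 - ((3/F)*(-1/4) + 6*(1/2)) = 2 - (-3/(4*F) + 3) = 2 - (3 - 3/(4*F)) = 2 + (-3 + 3/(4*F)) = -1 + 3/(4*F))
p(5)/(-8 - 185) = ((3/4 - 1*5)/5)/(-8 - 185) = ((3/4 - 5)/5)/(-193) = -(-17)/(965*4) = -1/193*(-17/20) = 17/3860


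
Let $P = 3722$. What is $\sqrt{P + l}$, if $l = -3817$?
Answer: $i \sqrt{95} \approx 9.7468 i$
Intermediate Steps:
$\sqrt{P + l} = \sqrt{3722 - 3817} = \sqrt{-95} = i \sqrt{95}$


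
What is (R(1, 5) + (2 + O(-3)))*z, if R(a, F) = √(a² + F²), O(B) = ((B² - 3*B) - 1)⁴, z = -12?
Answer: -1002276 - 12*√26 ≈ -1.0023e+6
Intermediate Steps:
O(B) = (-1 + B² - 3*B)⁴
R(a, F) = √(F² + a²)
(R(1, 5) + (2 + O(-3)))*z = (√(5² + 1²) + (2 + (1 - 1*(-3)² + 3*(-3))⁴))*(-12) = (√(25 + 1) + (2 + (1 - 1*9 - 9)⁴))*(-12) = (√26 + (2 + (1 - 9 - 9)⁴))*(-12) = (√26 + (2 + (-17)⁴))*(-12) = (√26 + (2 + 83521))*(-12) = (√26 + 83523)*(-12) = (83523 + √26)*(-12) = -1002276 - 12*√26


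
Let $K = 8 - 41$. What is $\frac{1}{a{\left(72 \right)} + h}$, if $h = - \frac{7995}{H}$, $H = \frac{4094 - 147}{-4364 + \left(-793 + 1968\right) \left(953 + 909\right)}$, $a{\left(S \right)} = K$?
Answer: $- \frac{3947}{17457100821} \approx -2.261 \cdot 10^{-7}$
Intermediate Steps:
$K = -33$
$a{\left(S \right)} = -33$
$H = \frac{3947}{2183486}$ ($H = \frac{3947}{-4364 + 1175 \cdot 1862} = \frac{3947}{-4364 + 2187850} = \frac{3947}{2183486} \approx 0.0018077$)
$h = - \frac{17456970570}{3947}$ ($h = - \frac{7995}{\frac{3947}{2183486}} = \left(-7995\right) \frac{2183486}{3947} = - \frac{17456970570}{3947} \approx -4.4228 \cdot 10^{6}$)
$\frac{1}{a{\left(72 \right)} + h} = \frac{1}{-33 - \frac{17456970570}{3947}} = \frac{1}{- \frac{17457100821}{3947}} = - \frac{3947}{17457100821}$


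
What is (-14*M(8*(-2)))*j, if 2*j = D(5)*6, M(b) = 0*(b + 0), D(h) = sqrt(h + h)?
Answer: 0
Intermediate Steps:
D(h) = sqrt(2)*sqrt(h) (D(h) = sqrt(2*h) = sqrt(2)*sqrt(h))
M(b) = 0 (M(b) = 0*b = 0)
j = 3*sqrt(10) (j = ((sqrt(2)*sqrt(5))*6)/2 = (sqrt(10)*6)/2 = (6*sqrt(10))/2 = 3*sqrt(10) ≈ 9.4868)
(-14*M(8*(-2)))*j = (-14*0)*(3*sqrt(10)) = 0*(3*sqrt(10)) = 0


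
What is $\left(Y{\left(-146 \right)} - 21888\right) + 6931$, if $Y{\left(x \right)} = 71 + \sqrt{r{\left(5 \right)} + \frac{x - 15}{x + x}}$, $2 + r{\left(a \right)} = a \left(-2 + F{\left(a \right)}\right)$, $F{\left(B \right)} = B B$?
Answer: $-14886 + \frac{\sqrt{2420461}}{146} \approx -14875.0$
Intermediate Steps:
$F{\left(B \right)} = B^{2}$
$r{\left(a \right)} = -2 + a \left(-2 + a^{2}\right)$
$Y{\left(x \right)} = 71 + \sqrt{113 + \frac{-15 + x}{2 x}}$ ($Y{\left(x \right)} = 71 + \sqrt{\left(-2 + 5^{3} - 10\right) + \frac{x - 15}{x + x}} = 71 + \sqrt{\left(-2 + 125 - 10\right) + \frac{-15 + x}{2 x}} = 71 + \sqrt{113 + \left(-15 + x\right) \frac{1}{2 x}} = 71 + \sqrt{113 + \frac{-15 + x}{2 x}}$)
$\left(Y{\left(-146 \right)} - 21888\right) + 6931 = \left(\left(71 + \frac{\sqrt{454 - \frac{30}{-146}}}{2}\right) - 21888\right) + 6931 = \left(\left(71 + \frac{\sqrt{454 - - \frac{15}{73}}}{2}\right) - 21888\right) + 6931 = \left(\left(71 + \frac{\sqrt{454 + \frac{15}{73}}}{2}\right) - 21888\right) + 6931 = \left(\left(71 + \frac{\sqrt{\frac{33157}{73}}}{2}\right) - 21888\right) + 6931 = \left(\left(71 + \frac{\frac{1}{73} \sqrt{2420461}}{2}\right) - 21888\right) + 6931 = \left(\left(71 + \frac{\sqrt{2420461}}{146}\right) - 21888\right) + 6931 = \left(-21817 + \frac{\sqrt{2420461}}{146}\right) + 6931 = -14886 + \frac{\sqrt{2420461}}{146}$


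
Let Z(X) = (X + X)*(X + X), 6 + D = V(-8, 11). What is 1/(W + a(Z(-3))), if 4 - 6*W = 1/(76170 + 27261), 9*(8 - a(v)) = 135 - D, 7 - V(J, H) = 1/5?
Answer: -1034310/6458693 ≈ -0.16014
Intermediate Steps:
V(J, H) = 34/5 (V(J, H) = 7 - 1/5 = 7 - 1*⅕ = 7 - ⅕ = 34/5)
D = ⅘ (D = -6 + 34/5 = ⅘ ≈ 0.80000)
Z(X) = 4*X² (Z(X) = (2*X)*(2*X) = 4*X²)
a(v) = -311/45 (a(v) = 8 - (135 - 1*⅘)/9 = 8 - (135 - ⅘)/9 = 8 - ⅑*671/5 = 8 - 671/45 = -311/45)
W = 413723/620586 (W = ⅔ - 1/(6*(76170 + 27261)) = ⅔ - ⅙/103431 = ⅔ - ⅙*1/103431 = ⅔ - 1/620586 = 413723/620586 ≈ 0.66667)
1/(W + a(Z(-3))) = 1/(413723/620586 - 311/45) = 1/(-6458693/1034310) = -1034310/6458693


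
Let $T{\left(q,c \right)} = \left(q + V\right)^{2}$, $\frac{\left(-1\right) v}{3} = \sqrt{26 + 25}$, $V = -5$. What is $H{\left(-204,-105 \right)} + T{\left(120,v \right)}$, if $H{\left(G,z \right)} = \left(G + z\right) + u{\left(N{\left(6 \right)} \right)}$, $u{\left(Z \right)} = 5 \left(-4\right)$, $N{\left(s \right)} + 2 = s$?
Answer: $12896$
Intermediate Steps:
$N{\left(s \right)} = -2 + s$
$u{\left(Z \right)} = -20$
$v = - 3 \sqrt{51}$ ($v = - 3 \sqrt{26 + 25} = - 3 \sqrt{51} \approx -21.424$)
$T{\left(q,c \right)} = \left(-5 + q\right)^{2}$ ($T{\left(q,c \right)} = \left(q - 5\right)^{2} = \left(-5 + q\right)^{2}$)
$H{\left(G,z \right)} = -20 + G + z$ ($H{\left(G,z \right)} = \left(G + z\right) - 20 = -20 + G + z$)
$H{\left(-204,-105 \right)} + T{\left(120,v \right)} = \left(-20 - 204 - 105\right) + \left(-5 + 120\right)^{2} = -329 + 115^{2} = -329 + 13225 = 12896$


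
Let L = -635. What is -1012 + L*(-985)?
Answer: 624463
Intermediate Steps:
-1012 + L*(-985) = -1012 - 635*(-985) = -1012 + 625475 = 624463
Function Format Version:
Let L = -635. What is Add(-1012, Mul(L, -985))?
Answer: 624463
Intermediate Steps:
Add(-1012, Mul(L, -985)) = Add(-1012, Mul(-635, -985)) = Add(-1012, 625475) = 624463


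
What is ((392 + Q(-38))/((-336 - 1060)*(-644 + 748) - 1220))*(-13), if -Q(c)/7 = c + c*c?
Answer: -61425/73202 ≈ -0.83912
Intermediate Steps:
Q(c) = -7*c - 7*c² (Q(c) = -7*(c + c*c) = -7*(c + c²) = -7*c - 7*c²)
((392 + Q(-38))/((-336 - 1060)*(-644 + 748) - 1220))*(-13) = ((392 - 7*(-38)*(1 - 38))/((-336 - 1060)*(-644 + 748) - 1220))*(-13) = ((392 - 7*(-38)*(-37))/(-1396*104 - 1220))*(-13) = ((392 - 9842)/(-145184 - 1220))*(-13) = -9450/(-146404)*(-13) = -9450*(-1/146404)*(-13) = (4725/73202)*(-13) = -61425/73202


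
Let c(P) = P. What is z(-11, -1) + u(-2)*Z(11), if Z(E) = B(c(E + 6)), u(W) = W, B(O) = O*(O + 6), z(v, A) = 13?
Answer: -769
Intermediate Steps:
B(O) = O*(6 + O)
Z(E) = (6 + E)*(12 + E) (Z(E) = (E + 6)*(6 + (E + 6)) = (6 + E)*(6 + (6 + E)) = (6 + E)*(12 + E))
z(-11, -1) + u(-2)*Z(11) = 13 - 2*(6 + 11)*(12 + 11) = 13 - 34*23 = 13 - 2*391 = 13 - 782 = -769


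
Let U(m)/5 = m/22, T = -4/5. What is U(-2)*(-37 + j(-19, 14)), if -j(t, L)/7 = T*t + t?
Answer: 52/11 ≈ 4.7273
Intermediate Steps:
T = -4/5 (T = -4*1/5 = -4/5 ≈ -0.80000)
U(m) = 5*m/22 (U(m) = 5*(m/22) = 5*m/22)
j(t, L) = -7*t/5 (j(t, L) = -7*(-4*t/5 + t) = -7*t/5)
U(-2)*(-37 + j(-19, 14)) = ((5/22)*(-2))*(-37 - 7/5*(-19)) = -5*(-37 + 133/5)/11 = -5/11*(-52/5) = 52/11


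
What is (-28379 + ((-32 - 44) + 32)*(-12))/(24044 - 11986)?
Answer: -27851/12058 ≈ -2.3098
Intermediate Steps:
(-28379 + ((-32 - 44) + 32)*(-12))/(24044 - 11986) = (-28379 + (-76 + 32)*(-12))/12058 = (-28379 - 44*(-12))*(1/12058) = (-28379 + 528)*(1/12058) = -27851*1/12058 = -27851/12058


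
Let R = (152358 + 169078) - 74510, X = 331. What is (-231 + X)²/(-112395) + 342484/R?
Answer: 3602422918/2775324777 ≈ 1.2980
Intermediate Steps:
R = 246926 (R = 321436 - 74510 = 246926)
(-231 + X)²/(-112395) + 342484/R = (-231 + 331)²/(-112395) + 342484/246926 = 100²*(-1/112395) + 342484*(1/246926) = 10000*(-1/112395) + 171242/123463 = -2000/22479 + 171242/123463 = 3602422918/2775324777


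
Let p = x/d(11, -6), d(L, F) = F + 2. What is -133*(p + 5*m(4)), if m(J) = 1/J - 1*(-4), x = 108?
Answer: 3059/4 ≈ 764.75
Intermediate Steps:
d(L, F) = 2 + F
p = -27 (p = 108/(2 - 6) = 108/(-4) = 108*(-¼) = -27)
m(J) = 4 + 1/J (m(J) = 1/J + 4 = 4 + 1/J)
-133*(p + 5*m(4)) = -133*(-27 + 5*(4 + 1/4)) = -133*(-27 + 5*(4 + ¼)) = -133*(-27 + 5*(17/4)) = -133*(-27 + 85/4) = -133*(-23/4) = 3059/4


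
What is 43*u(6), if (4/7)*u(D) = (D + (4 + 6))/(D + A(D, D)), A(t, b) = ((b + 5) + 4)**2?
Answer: 172/33 ≈ 5.2121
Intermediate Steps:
A(t, b) = (9 + b)**2 (A(t, b) = ((5 + b) + 4)**2 = (9 + b)**2)
u(D) = 7*(10 + D)/(4*(D + (9 + D)**2)) (u(D) = 7*((D + (4 + 6))/(D + (9 + D)**2))/4 = 7*((D + 10)/(D + (9 + D)**2))/4 = 7*((10 + D)/(D + (9 + D)**2))/4 = 7*(10 + D)/(4*(D + (9 + D)**2)))
43*u(6) = 43*(7*(10 + 6)/(4*(6 + (9 + 6)**2))) = 43*((7/4)*16/(6 + 15**2)) = 43*((7/4)*16/(6 + 225)) = 43*((7/4)*16/231) = 43*((7/4)*(1/231)*16) = 43*(4/33) = 172/33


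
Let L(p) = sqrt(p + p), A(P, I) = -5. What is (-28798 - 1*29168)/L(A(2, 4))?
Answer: 28983*I*sqrt(10)/5 ≈ 18330.0*I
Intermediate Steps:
L(p) = sqrt(2)*sqrt(p) (L(p) = sqrt(2*p) = sqrt(2)*sqrt(p))
(-28798 - 1*29168)/L(A(2, 4)) = (-28798 - 1*29168)/((sqrt(2)*sqrt(-5))) = (-28798 - 29168)/((sqrt(2)*(I*sqrt(5)))) = -57966*(-I*sqrt(10)/10) = -(-28983)*I*sqrt(10)/5 = 28983*I*sqrt(10)/5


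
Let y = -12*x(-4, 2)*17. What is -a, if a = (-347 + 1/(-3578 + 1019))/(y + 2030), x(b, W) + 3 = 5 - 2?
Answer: 443987/2597385 ≈ 0.17094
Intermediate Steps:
x(b, W) = 0 (x(b, W) = -3 + (5 - 2) = -3 + 3 = 0)
y = 0 (y = -12*0*17 = 0*17 = 0)
a = -443987/2597385 (a = (-347 + 1/(-3578 + 1019))/(0 + 2030) = (-347 + 1/(-2559))/2030 = (-347 - 1/2559)*(1/2030) = -887974/2559*1/2030 = -443987/2597385 ≈ -0.17094)
-a = -1*(-443987/2597385) = 443987/2597385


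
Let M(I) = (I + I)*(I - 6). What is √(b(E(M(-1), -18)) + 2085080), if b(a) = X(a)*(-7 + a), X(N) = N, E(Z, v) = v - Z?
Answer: 2*√521582 ≈ 1444.4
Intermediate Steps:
M(I) = 2*I*(-6 + I) (M(I) = (2*I)*(-6 + I) = 2*I*(-6 + I))
b(a) = a*(-7 + a)
√(b(E(M(-1), -18)) + 2085080) = √((-18 - 2*(-1)*(-6 - 1))*(-7 + (-18 - 2*(-1)*(-6 - 1))) + 2085080) = √((-18 - 2*(-1)*(-7))*(-7 + (-18 - 2*(-1)*(-7))) + 2085080) = √((-18 - 1*14)*(-7 + (-18 - 1*14)) + 2085080) = √((-18 - 14)*(-7 + (-18 - 14)) + 2085080) = √(-32*(-7 - 32) + 2085080) = √(-32*(-39) + 2085080) = √(1248 + 2085080) = √2086328 = 2*√521582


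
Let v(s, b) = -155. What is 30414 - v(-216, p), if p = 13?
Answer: 30569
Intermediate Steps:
30414 - v(-216, p) = 30414 - 1*(-155) = 30414 + 155 = 30569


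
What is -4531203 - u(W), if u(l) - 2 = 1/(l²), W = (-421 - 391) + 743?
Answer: -21573067006/4761 ≈ -4.5312e+6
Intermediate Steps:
W = -69 (W = -812 + 743 = -69)
u(l) = 2 + l⁻² (u(l) = 2 + 1/(l²) = 2 + l⁻²)
-4531203 - u(W) = -4531203 - (2 + (-69)⁻²) = -4531203 - (2 + 1/4761) = -4531203 - 1*9523/4761 = -4531203 - 9523/4761 = -21573067006/4761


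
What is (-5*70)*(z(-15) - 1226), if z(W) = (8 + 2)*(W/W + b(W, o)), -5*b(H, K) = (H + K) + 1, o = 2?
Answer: 417200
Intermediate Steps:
b(H, K) = -1/5 - H/5 - K/5 (b(H, K) = -((H + K) + 1)/5 = -(1 + H + K)/5 = -1/5 - H/5 - K/5)
z(W) = 4 - 2*W (z(W) = (8 + 2)*(W/W + (-1/5 - W/5 - 1/5*2)) = 10*(1 + (-1/5 - W/5 - 2/5)) = 10*(1 + (-3/5 - W/5)) = 10*(2/5 - W/5) = 4 - 2*W)
(-5*70)*(z(-15) - 1226) = (-5*70)*((4 - 2*(-15)) - 1226) = -350*((4 + 30) - 1226) = -350*(34 - 1226) = -350*(-1192) = 417200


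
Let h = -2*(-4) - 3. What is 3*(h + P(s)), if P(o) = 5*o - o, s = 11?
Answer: 147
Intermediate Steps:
P(o) = 4*o
h = 5 (h = 8 - 3 = 5)
3*(h + P(s)) = 3*(5 + 4*11) = 3*(5 + 44) = 3*49 = 147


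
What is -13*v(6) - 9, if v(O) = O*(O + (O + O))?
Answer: -1413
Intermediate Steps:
v(O) = 3*O² (v(O) = O*(O + 2*O) = O*(3*O) = 3*O²)
-13*v(6) - 9 = -39*6² - 9 = -39*36 - 9 = -13*108 - 9 = -1404 - 9 = -1413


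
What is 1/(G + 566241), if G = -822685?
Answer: -1/256444 ≈ -3.8995e-6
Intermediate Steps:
1/(G + 566241) = 1/(-822685 + 566241) = 1/(-256444) = -1/256444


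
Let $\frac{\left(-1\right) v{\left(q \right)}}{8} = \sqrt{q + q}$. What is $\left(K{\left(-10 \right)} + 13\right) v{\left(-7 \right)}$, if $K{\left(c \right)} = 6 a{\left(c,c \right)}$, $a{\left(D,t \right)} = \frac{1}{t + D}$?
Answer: $- \frac{508 i \sqrt{14}}{5} \approx - 380.15 i$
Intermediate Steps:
$a{\left(D,t \right)} = \frac{1}{D + t}$
$K{\left(c \right)} = \frac{3}{c}$ ($K{\left(c \right)} = \frac{6}{c + c} = \frac{6}{2 c} = 6 \frac{1}{2 c} = \frac{3}{c}$)
$v{\left(q \right)} = - 8 \sqrt{2} \sqrt{q}$ ($v{\left(q \right)} = - 8 \sqrt{q + q} = - 8 \sqrt{2 q} = - 8 \sqrt{2} \sqrt{q}$)
$\left(K{\left(-10 \right)} + 13\right) v{\left(-7 \right)} = \left(\frac{3}{-10} + 13\right) \left(- 8 \sqrt{2} \sqrt{-7}\right) = \left(3 \left(- \frac{1}{10}\right) + 13\right) \left(- 8 \sqrt{2} i \sqrt{7}\right) = \left(- \frac{3}{10} + 13\right) \left(- 8 i \sqrt{14}\right) = \frac{127 \left(- 8 i \sqrt{14}\right)}{10} = - \frac{508 i \sqrt{14}}{5}$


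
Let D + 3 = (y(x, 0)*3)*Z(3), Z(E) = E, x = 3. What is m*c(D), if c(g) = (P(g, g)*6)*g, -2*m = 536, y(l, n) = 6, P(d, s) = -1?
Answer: 82008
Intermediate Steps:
m = -268 (m = -½*536 = -268)
D = 51 (D = -3 + (6*3)*3 = -3 + 18*3 = -3 + 54 = 51)
c(g) = -6*g (c(g) = (-1*6)*g = -6*g)
m*c(D) = -(-1608)*51 = -268*(-306) = 82008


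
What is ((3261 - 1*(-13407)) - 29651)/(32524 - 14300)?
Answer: -12983/18224 ≈ -0.71241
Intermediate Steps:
((3261 - 1*(-13407)) - 29651)/(32524 - 14300) = ((3261 + 13407) - 29651)/18224 = (16668 - 29651)*(1/18224) = -12983*1/18224 = -12983/18224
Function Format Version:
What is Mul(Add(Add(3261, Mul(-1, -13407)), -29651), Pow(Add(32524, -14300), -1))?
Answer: Rational(-12983, 18224) ≈ -0.71241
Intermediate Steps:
Mul(Add(Add(3261, Mul(-1, -13407)), -29651), Pow(Add(32524, -14300), -1)) = Mul(Add(Add(3261, 13407), -29651), Pow(18224, -1)) = Mul(Add(16668, -29651), Rational(1, 18224)) = Mul(-12983, Rational(1, 18224)) = Rational(-12983, 18224)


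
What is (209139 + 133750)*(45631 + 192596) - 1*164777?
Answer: 81685253026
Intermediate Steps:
(209139 + 133750)*(45631 + 192596) - 1*164777 = 342889*238227 - 164777 = 81685417803 - 164777 = 81685253026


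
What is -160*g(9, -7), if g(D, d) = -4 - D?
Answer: 2080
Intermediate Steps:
-160*g(9, -7) = -160*(-4 - 1*9) = -160*(-4 - 9) = -160*(-13) = 2080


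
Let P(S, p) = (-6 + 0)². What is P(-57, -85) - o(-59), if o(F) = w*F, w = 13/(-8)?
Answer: -479/8 ≈ -59.875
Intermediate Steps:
P(S, p) = 36 (P(S, p) = (-6)² = 36)
w = -13/8 (w = 13*(-⅛) = -13/8 ≈ -1.6250)
o(F) = -13*F/8
P(-57, -85) - o(-59) = 36 - (-13)*(-59)/8 = 36 - 1*767/8 = 36 - 767/8 = -479/8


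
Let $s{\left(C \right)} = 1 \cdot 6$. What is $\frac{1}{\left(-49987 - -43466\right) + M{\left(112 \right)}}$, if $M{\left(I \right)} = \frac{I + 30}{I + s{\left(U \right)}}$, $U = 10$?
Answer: $- \frac{59}{384668} \approx -0.00015338$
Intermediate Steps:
$s{\left(C \right)} = 6$
$M{\left(I \right)} = \frac{30 + I}{6 + I}$ ($M{\left(I \right)} = \frac{I + 30}{I + 6} = \frac{30 + I}{6 + I}$)
$\frac{1}{\left(-49987 - -43466\right) + M{\left(112 \right)}} = \frac{1}{\left(-49987 - -43466\right) + \frac{30 + 112}{6 + 112}} = \frac{1}{\left(-49987 + 43466\right) + \frac{1}{118} \cdot 142} = \frac{1}{-6521 + \frac{1}{118} \cdot 142} = \frac{1}{-6521 + \frac{71}{59}} = \frac{1}{- \frac{384668}{59}} = - \frac{59}{384668}$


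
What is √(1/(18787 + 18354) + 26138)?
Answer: √36056165578719/37141 ≈ 161.67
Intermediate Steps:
√(1/(18787 + 18354) + 26138) = √(1/37141 + 26138) = √(970791459/37141) = √36056165578719/37141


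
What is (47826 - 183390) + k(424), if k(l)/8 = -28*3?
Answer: -136236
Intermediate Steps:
k(l) = -672 (k(l) = 8*(-28*3) = 8*(-84) = -672)
(47826 - 183390) + k(424) = (47826 - 183390) - 672 = -135564 - 672 = -136236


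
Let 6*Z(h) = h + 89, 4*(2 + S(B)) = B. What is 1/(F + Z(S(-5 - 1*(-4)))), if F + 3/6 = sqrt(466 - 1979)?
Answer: 8040/983713 - 576*I*sqrt(1513)/983713 ≈ 0.0081731 - 0.022776*I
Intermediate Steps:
S(B) = -2 + B/4
F = -1/2 + I*sqrt(1513) (F = -1/2 + sqrt(466 - 1979) = -1/2 + sqrt(-1513) = -1/2 + I*sqrt(1513) ≈ -0.5 + 38.897*I)
Z(h) = 89/6 + h/6 (Z(h) = (h + 89)/6 = (89 + h)/6 = 89/6 + h/6)
1/(F + Z(S(-5 - 1*(-4)))) = 1/((-1/2 + I*sqrt(1513)) + (89/6 + (-2 + (-5 - 1*(-4))/4)/6)) = 1/((-1/2 + I*sqrt(1513)) + (89/6 + (-2 + (-5 + 4)/4)/6)) = 1/((-1/2 + I*sqrt(1513)) + (89/6 + (-2 + (1/4)*(-1))/6)) = 1/((-1/2 + I*sqrt(1513)) + (89/6 + (-2 - 1/4)/6)) = 1/((-1/2 + I*sqrt(1513)) + (89/6 + (1/6)*(-9/4))) = 1/((-1/2 + I*sqrt(1513)) + (89/6 - 3/8)) = 1/((-1/2 + I*sqrt(1513)) + 347/24) = 1/(335/24 + I*sqrt(1513))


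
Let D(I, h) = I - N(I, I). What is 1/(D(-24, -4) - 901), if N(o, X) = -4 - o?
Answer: -1/945 ≈ -0.0010582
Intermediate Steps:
D(I, h) = 4 + 2*I (D(I, h) = I - (-4 - I) = I + (4 + I) = 4 + 2*I)
1/(D(-24, -4) - 901) = 1/((4 + 2*(-24)) - 901) = 1/((4 - 48) - 901) = 1/(-44 - 901) = 1/(-945) = -1/945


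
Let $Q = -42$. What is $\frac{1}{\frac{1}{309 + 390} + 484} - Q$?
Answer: $\frac{14210013}{338317} \approx 42.002$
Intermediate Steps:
$\frac{1}{\frac{1}{309 + 390} + 484} - Q = \frac{1}{\frac{1}{309 + 390} + 484} - -42 = \frac{1}{\frac{1}{699} + 484} + 42 = \frac{1}{\frac{338317}{699}} + 42 = \frac{699}{338317} + 42 = \frac{14210013}{338317}$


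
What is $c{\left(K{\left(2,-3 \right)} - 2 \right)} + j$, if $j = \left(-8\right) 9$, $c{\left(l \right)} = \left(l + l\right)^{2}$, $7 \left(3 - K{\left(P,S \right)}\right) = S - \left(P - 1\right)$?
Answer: $- \frac{3044}{49} \approx -62.122$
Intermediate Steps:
$K{\left(P,S \right)} = \frac{20}{7} - \frac{S}{7} + \frac{P}{7}$ ($K{\left(P,S \right)} = 3 - \frac{S - \left(P - 1\right)}{7} = 3 - \frac{S - \left(-1 + P\right)}{7} = 3 - \frac{1 + S - P}{7} = 3 - \left(\frac{1}{7} - \frac{P}{7} + \frac{S}{7}\right) = \frac{20}{7} - \frac{S}{7} + \frac{P}{7}$)
$c{\left(l \right)} = 4 l^{2}$ ($c{\left(l \right)} = \left(2 l\right)^{2} = 4 l^{2}$)
$j = -72$
$c{\left(K{\left(2,-3 \right)} - 2 \right)} + j = 4 \left(\left(\frac{20}{7} - - \frac{3}{7} + \frac{1}{7} \cdot 2\right) - 2\right)^{2} - 72 = 4 \left(\left(\frac{20}{7} + \frac{3}{7} + \frac{2}{7}\right) - 2\right)^{2} - 72 = 4 \left(\frac{25}{7} - 2\right)^{2} - 72 = 4 \left(\frac{11}{7}\right)^{2} - 72 = 4 \cdot \frac{121}{49} - 72 = \frac{484}{49} - 72 = - \frac{3044}{49}$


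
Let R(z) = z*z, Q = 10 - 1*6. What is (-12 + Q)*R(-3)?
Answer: -72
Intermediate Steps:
Q = 4 (Q = 10 - 6 = 4)
R(z) = z²
(-12 + Q)*R(-3) = (-12 + 4)*(-3)² = -8*9 = -72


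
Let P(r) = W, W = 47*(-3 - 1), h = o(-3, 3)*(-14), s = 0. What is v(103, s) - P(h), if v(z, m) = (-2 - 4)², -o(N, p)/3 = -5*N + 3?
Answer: 224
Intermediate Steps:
o(N, p) = -9 + 15*N (o(N, p) = -3*(-5*N + 3) = -3*(3 - 5*N) = -9 + 15*N)
v(z, m) = 36 (v(z, m) = (-6)² = 36)
h = 756 (h = (-9 + 15*(-3))*(-14) = (-9 - 45)*(-14) = -54*(-14) = 756)
W = -188 (W = 47*(-4) = -188)
P(r) = -188
v(103, s) - P(h) = 36 - 1*(-188) = 36 + 188 = 224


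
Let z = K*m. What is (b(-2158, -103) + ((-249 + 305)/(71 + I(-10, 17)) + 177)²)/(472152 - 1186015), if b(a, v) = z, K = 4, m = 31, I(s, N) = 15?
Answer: -58583597/1319932687 ≈ -0.044384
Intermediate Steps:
z = 124 (z = 4*31 = 124)
b(a, v) = 124
(b(-2158, -103) + ((-249 + 305)/(71 + I(-10, 17)) + 177)²)/(472152 - 1186015) = (124 + ((-249 + 305)/(71 + 15) + 177)²)/(472152 - 1186015) = (124 + (56/86 + 177)²)/(-713863) = (124 + (56*(1/86) + 177)²)*(-1/713863) = (124 + (28/43 + 177)²)*(-1/713863) = (124 + (7639/43)²)*(-1/713863) = (124 + 58354321/1849)*(-1/713863) = (58583597/1849)*(-1/713863) = -58583597/1319932687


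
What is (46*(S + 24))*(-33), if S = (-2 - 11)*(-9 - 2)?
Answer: -253506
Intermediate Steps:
S = 143 (S = -13*(-11) = 143)
(46*(S + 24))*(-33) = (46*(143 + 24))*(-33) = (46*167)*(-33) = 7682*(-33) = -253506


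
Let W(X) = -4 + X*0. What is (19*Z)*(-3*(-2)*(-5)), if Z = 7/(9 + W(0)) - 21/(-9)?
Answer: -2128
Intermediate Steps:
W(X) = -4 (W(X) = -4 + 0 = -4)
Z = 56/15 (Z = 7/(9 - 4) - 21/(-9) = 7/5 - 21*(-⅑) = 7*(⅕) + 7/3 = 7/5 + 7/3 = 56/15 ≈ 3.7333)
(19*Z)*(-3*(-2)*(-5)) = (19*(56/15))*(-3*(-2)*(-5)) = 1064*(6*(-5))/15 = (1064/15)*(-30) = -2128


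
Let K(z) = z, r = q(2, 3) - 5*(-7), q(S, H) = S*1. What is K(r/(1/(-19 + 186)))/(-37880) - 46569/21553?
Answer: -1897209707/816427640 ≈ -2.3238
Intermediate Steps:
q(S, H) = S
r = 37 (r = 2 - 5*(-7) = 2 + 35 = 37)
K(r/(1/(-19 + 186)))/(-37880) - 46569/21553 = (37/(1/(-19 + 186)))/(-37880) - 46569/21553 = (37/(1/167))*(-1/37880) - 46569*1/21553 = (37/(1/167))*(-1/37880) - 46569/21553 = (37*167)*(-1/37880) - 46569/21553 = 6179*(-1/37880) - 46569/21553 = -6179/37880 - 46569/21553 = -1897209707/816427640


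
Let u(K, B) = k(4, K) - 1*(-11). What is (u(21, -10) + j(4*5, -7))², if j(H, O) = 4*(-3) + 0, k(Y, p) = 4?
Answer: 9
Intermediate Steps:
j(H, O) = -12 (j(H, O) = -12 + 0 = -12)
u(K, B) = 15 (u(K, B) = 4 - 1*(-11) = 4 + 11 = 15)
(u(21, -10) + j(4*5, -7))² = (15 - 12)² = 3² = 9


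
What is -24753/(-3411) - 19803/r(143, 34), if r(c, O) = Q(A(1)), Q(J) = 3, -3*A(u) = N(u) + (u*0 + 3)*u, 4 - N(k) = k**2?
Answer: -7497086/1137 ≈ -6593.7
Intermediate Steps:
N(k) = 4 - k**2
A(u) = -4/3 - u + u**2/3 (A(u) = -((4 - u**2) + (u*0 + 3)*u)/3 = -((4 - u**2) + (0 + 3)*u)/3 = -((4 - u**2) + 3*u)/3 = -(4 - u**2 + 3*u)/3 = -4/3 - u + u**2/3)
r(c, O) = 3
-24753/(-3411) - 19803/r(143, 34) = -24753/(-3411) - 19803/3 = -24753*(-1/3411) - 19803*1/3 = 8251/1137 - 6601 = -7497086/1137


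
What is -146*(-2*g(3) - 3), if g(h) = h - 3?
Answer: 438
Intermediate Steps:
g(h) = -3 + h
-146*(-2*g(3) - 3) = -146*(-2*(-3 + 3) - 3) = -146*(-2*0 - 3) = -146*(0 - 3) = -146*(-3) = 438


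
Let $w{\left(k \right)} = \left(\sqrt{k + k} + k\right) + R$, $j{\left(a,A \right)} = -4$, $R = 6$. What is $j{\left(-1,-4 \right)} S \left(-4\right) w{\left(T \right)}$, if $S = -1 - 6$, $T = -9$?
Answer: $336 - 336 i \sqrt{2} \approx 336.0 - 475.18 i$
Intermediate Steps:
$S = -7$ ($S = -1 - 6 = -7$)
$w{\left(k \right)} = 6 + k + \sqrt{2} \sqrt{k}$ ($w{\left(k \right)} = \left(\sqrt{k + k} + k\right) + 6 = \left(\sqrt{2 k} + k\right) + 6 = \left(\sqrt{2} \sqrt{k} + k\right) + 6 = \left(k + \sqrt{2} \sqrt{k}\right) + 6 = 6 + k + \sqrt{2} \sqrt{k}$)
$j{\left(-1,-4 \right)} S \left(-4\right) w{\left(T \right)} = \left(-4\right) \left(-7\right) \left(-4\right) \left(6 - 9 + \sqrt{2} \sqrt{-9}\right) = 28 \left(-4\right) \left(6 - 9 + \sqrt{2} \cdot 3 i\right) = - 112 \left(6 - 9 + 3 i \sqrt{2}\right) = - 112 \left(-3 + 3 i \sqrt{2}\right) = 336 - 336 i \sqrt{2}$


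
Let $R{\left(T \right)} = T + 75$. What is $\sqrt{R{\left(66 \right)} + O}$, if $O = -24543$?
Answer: $7 i \sqrt{498} \approx 156.21 i$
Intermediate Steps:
$R{\left(T \right)} = 75 + T$
$\sqrt{R{\left(66 \right)} + O} = \sqrt{\left(75 + 66\right) - 24543} = \sqrt{141 - 24543} = \sqrt{-24402} = 7 i \sqrt{498}$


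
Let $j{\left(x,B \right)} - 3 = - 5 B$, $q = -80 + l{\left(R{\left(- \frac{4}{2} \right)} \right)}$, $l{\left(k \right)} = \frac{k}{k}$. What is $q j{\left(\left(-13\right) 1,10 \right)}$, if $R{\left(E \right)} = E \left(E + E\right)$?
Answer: $3713$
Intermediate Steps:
$R{\left(E \right)} = 2 E^{2}$ ($R{\left(E \right)} = E 2 E = 2 E^{2}$)
$l{\left(k \right)} = 1$
$q = -79$ ($q = -80 + 1 = -79$)
$j{\left(x,B \right)} = 3 - 5 B$
$q j{\left(\left(-13\right) 1,10 \right)} = - 79 \left(3 - 50\right) = \left(-79\right) \left(-47\right) = 3713$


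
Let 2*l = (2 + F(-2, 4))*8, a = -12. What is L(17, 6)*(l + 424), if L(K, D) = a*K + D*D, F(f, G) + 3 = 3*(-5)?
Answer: -60480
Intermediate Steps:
F(f, G) = -18 (F(f, G) = -3 + 3*(-5) = -3 - 15 = -18)
l = -64 (l = ((2 - 18)*8)/2 = (-16*8)/2 = (½)*(-128) = -64)
L(K, D) = D² - 12*K (L(K, D) = -12*K + D*D = -12*K + D² = D² - 12*K)
L(17, 6)*(l + 424) = (6² - 12*17)*(-64 + 424) = (36 - 204)*360 = -168*360 = -60480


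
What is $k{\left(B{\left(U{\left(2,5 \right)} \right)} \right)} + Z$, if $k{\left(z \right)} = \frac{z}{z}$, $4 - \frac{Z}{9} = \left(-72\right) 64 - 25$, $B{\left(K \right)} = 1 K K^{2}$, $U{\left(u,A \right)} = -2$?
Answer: $41734$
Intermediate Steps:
$B{\left(K \right)} = K^{3}$ ($B{\left(K \right)} = K K^{2} = K^{3}$)
$Z = 41733$ ($Z = 36 - 9 \left(\left(-72\right) 64 - 25\right) = 36 - 9 \left(-4608 - 25\right) = 36 - -41697 = 36 + 41697 = 41733$)
$k{\left(z \right)} = 1$
$k{\left(B{\left(U{\left(2,5 \right)} \right)} \right)} + Z = 1 + 41733 = 41734$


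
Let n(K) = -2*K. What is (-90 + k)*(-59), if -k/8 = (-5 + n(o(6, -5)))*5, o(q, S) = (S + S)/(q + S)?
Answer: 40710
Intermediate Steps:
o(q, S) = 2*S/(S + q) (o(q, S) = (2*S)/(S + q) = 2*S/(S + q))
k = -600 (k = -8*(-5 - 4*(-5)/(-5 + 6))*5 = -8*(-5 - 4*(-5)/1)*5 = -8*(-5 - 4*(-5))*5 = -8*(-5 - 2*(-10))*5 = -8*(-5 + 20)*5 = -120*5 = -8*75 = -600)
(-90 + k)*(-59) = (-90 - 600)*(-59) = -690*(-59) = 40710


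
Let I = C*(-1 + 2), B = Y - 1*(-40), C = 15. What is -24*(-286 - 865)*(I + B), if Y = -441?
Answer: -10662864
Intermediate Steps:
B = -401 (B = -441 - 1*(-40) = -441 + 40 = -401)
I = 15 (I = 15*(-1 + 2) = 15*1 = 15)
-24*(-286 - 865)*(I + B) = -24*(-286 - 865)*(15 - 401) = -(-27624)*(-386) = -24*444286 = -10662864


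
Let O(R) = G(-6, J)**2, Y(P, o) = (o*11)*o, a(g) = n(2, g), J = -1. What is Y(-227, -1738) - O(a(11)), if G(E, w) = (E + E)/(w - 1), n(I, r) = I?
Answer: 33227048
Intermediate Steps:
a(g) = 2
Y(P, o) = 11*o**2 (Y(P, o) = (11*o)*o = 11*o**2)
G(E, w) = 2*E/(-1 + w) (G(E, w) = (2*E)/(-1 + w) = 2*E/(-1 + w))
O(R) = 36 (O(R) = (2*(-6)/(-1 - 1))**2 = (2*(-6)/(-2))**2 = (2*(-6)*(-1/2))**2 = 6**2 = 36)
Y(-227, -1738) - O(a(11)) = 11*(-1738)**2 - 1*36 = 11*3020644 - 36 = 33227084 - 36 = 33227048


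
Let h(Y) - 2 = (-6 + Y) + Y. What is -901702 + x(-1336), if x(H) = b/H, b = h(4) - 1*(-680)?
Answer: -301168639/334 ≈ -9.0170e+5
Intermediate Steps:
h(Y) = -4 + 2*Y (h(Y) = 2 + ((-6 + Y) + Y) = 2 + (-6 + 2*Y) = -4 + 2*Y)
b = 684 (b = (-4 + 2*4) - 1*(-680) = (-4 + 8) + 680 = 4 + 680 = 684)
x(H) = 684/H
-901702 + x(-1336) = -901702 + 684/(-1336) = -901702 + 684*(-1/1336) = -901702 - 171/334 = -301168639/334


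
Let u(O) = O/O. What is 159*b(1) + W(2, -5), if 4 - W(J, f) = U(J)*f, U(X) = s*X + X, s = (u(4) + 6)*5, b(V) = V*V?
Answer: 523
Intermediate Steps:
b(V) = V**2
u(O) = 1
s = 35 (s = (1 + 6)*5 = 7*5 = 35)
U(X) = 36*X (U(X) = 35*X + X = 36*X)
W(J, f) = 4 - 36*J*f
159*b(1) + W(2, -5) = 159*1**2 + (4 - 36*2*(-5)) = 159*1 + (4 + 360) = 159 + 364 = 523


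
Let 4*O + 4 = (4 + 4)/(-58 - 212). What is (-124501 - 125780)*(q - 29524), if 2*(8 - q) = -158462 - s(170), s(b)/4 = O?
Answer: -186633234677/15 ≈ -1.2442e+10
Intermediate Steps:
O = -136/135 (O = -1 + ((4 + 4)/(-58 - 212))/4 = -1 + (8/(-270))/4 = -1 + (8*(-1/270))/4 = -1 + (1/4)*(-4/135) = -1 - 1/135 = -136/135 ≈ -1.0074)
s(b) = -544/135 (s(b) = 4*(-136/135) = -544/135)
q = 10696993/135 (q = 8 - (-158462 - 1*(-544/135))/2 = 8 - (-158462 + 544/135)/2 = 8 - 1/2*(-21391826/135) = 8 + 10695913/135 = 10696993/135 ≈ 79237.)
(-124501 - 125780)*(q - 29524) = (-124501 - 125780)*(10696993/135 - 29524) = -250281*6711253/135 = -186633234677/15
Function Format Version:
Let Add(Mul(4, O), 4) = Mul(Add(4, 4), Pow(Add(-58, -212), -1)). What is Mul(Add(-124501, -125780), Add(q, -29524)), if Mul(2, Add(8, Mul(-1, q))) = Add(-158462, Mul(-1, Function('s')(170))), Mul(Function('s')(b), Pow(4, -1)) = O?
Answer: Rational(-186633234677, 15) ≈ -1.2442e+10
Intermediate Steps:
O = Rational(-136, 135) (O = Add(-1, Mul(Rational(1, 4), Mul(Add(4, 4), Pow(Add(-58, -212), -1)))) = Add(-1, Mul(Rational(1, 4), Mul(8, Pow(-270, -1)))) = Add(-1, Mul(Rational(1, 4), Mul(8, Rational(-1, 270)))) = Add(-1, Mul(Rational(1, 4), Rational(-4, 135))) = Add(-1, Rational(-1, 135)) = Rational(-136, 135) ≈ -1.0074)
Function('s')(b) = Rational(-544, 135) (Function('s')(b) = Mul(4, Rational(-136, 135)) = Rational(-544, 135))
q = Rational(10696993, 135) (q = Add(8, Mul(Rational(-1, 2), Add(-158462, Mul(-1, Rational(-544, 135))))) = Add(8, Mul(Rational(-1, 2), Add(-158462, Rational(544, 135)))) = Add(8, Mul(Rational(-1, 2), Rational(-21391826, 135))) = Add(8, Rational(10695913, 135)) = Rational(10696993, 135) ≈ 79237.)
Mul(Add(-124501, -125780), Add(q, -29524)) = Mul(Add(-124501, -125780), Add(Rational(10696993, 135), -29524)) = Mul(-250281, Rational(6711253, 135)) = Rational(-186633234677, 15)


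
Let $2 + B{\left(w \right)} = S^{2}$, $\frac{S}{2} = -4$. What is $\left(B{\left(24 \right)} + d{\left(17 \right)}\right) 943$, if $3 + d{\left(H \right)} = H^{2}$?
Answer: $328164$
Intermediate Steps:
$S = -8$ ($S = 2 \left(-4\right) = -8$)
$d{\left(H \right)} = -3 + H^{2}$
$B{\left(w \right)} = 62$ ($B{\left(w \right)} = -2 + \left(-8\right)^{2} = -2 + 64 = 62$)
$\left(B{\left(24 \right)} + d{\left(17 \right)}\right) 943 = \left(62 - \left(3 - 17^{2}\right)\right) 943 = \left(62 + \left(-3 + 289\right)\right) 943 = \left(62 + 286\right) 943 = 348 \cdot 943 = 328164$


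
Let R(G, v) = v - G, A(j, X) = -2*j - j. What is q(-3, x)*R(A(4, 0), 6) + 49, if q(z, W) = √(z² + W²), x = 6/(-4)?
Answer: 49 + 27*√5 ≈ 109.37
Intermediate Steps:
A(j, X) = -3*j
x = -3/2 (x = 6*(-¼) = -3/2 ≈ -1.5000)
q(z, W) = √(W² + z²)
q(-3, x)*R(A(4, 0), 6) + 49 = √((-3/2)² + (-3)²)*(6 - (-3)*4) + 49 = √(9/4 + 9)*(6 - 1*(-12)) + 49 = √(45/4)*(6 + 12) + 49 = (3*√5/2)*18 + 49 = 27*√5 + 49 = 49 + 27*√5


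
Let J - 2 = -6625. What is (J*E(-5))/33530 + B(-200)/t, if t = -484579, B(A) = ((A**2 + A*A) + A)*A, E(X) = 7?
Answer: 73239033283/2321133410 ≈ 31.553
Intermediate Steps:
J = -6623 (J = 2 - 6625 = -6623)
B(A) = A*(A + 2*A**2) (B(A) = ((A**2 + A**2) + A)*A = (2*A**2 + A)*A = (A + 2*A**2)*A = A*(A + 2*A**2))
(J*E(-5))/33530 + B(-200)/t = -6623*7/33530 + ((-200)**2*(1 + 2*(-200)))/(-484579) = -46361*1/33530 + (40000*(1 - 400))*(-1/484579) = -6623/4790 + (40000*(-399))*(-1/484579) = -6623/4790 - 15960000*(-1/484579) = -6623/4790 + 15960000/484579 = 73239033283/2321133410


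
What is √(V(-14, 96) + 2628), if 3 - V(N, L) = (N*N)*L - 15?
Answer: 7*I*√330 ≈ 127.16*I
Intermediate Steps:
V(N, L) = 18 - L*N² (V(N, L) = 3 - ((N*N)*L - 15) = 3 - (N²*L - 15) = 3 - (L*N² - 15) = 3 - (-15 + L*N²) = 3 + (15 - L*N²) = 18 - L*N²)
√(V(-14, 96) + 2628) = √((18 - 1*96*(-14)²) + 2628) = √((18 - 1*96*196) + 2628) = √((18 - 18816) + 2628) = √(-18798 + 2628) = √(-16170) = 7*I*√330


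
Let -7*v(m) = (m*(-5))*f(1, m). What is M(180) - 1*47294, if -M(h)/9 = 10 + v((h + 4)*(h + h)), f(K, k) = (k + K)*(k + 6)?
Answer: -1868621484805784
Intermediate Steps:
f(K, k) = (6 + k)*(K + k) (f(K, k) = (K + k)*(6 + k) = (6 + k)*(K + k))
v(m) = 5*m*(6 + m² + 7*m)/7 (v(m) = -m*(-5)*(m² + 6*1 + 6*m + 1*m)/7 = -(-5*m)*(m² + 6 + 6*m + m)/7 = -(-5*m)*(6 + m² + 7*m)/7 = -(-5)*m*(6 + m² + 7*m)/7 = 5*m*(6 + m² + 7*m)/7)
M(h) = -90 - 90*h*(4 + h)*(6 + 4*h²*(4 + h)² + 14*h*(4 + h))/7 (M(h) = -9*(10 + 5*((h + 4)*(h + h))*(6 + ((h + 4)*(h + h))² + 7*((h + 4)*(h + h)))/7) = -9*(10 + 5*((4 + h)*(2*h))*(6 + ((4 + h)*(2*h))² + 7*((4 + h)*(2*h)))/7) = -9*(10 + 5*(2*h*(4 + h))*(6 + (2*h*(4 + h))² + 7*(2*h*(4 + h)))/7) = -9*(10 + 5*(2*h*(4 + h))*(6 + 4*h²*(4 + h)² + 14*h*(4 + h))/7) = -9*(10 + 10*h*(4 + h)*(6 + 4*h²*(4 + h)² + 14*h*(4 + h))/7) = -90 - 90*h*(4 + h)*(6 + 4*h²*(4 + h)² + 14*h*(4 + h))/7)
M(180) - 1*47294 = (-90 - 180/7*180*(4 + 180)*(3 + 2*180²*(4 + 180)² + 7*180*(4 + 180))) - 1*47294 = (-90 - 180/7*180*184*(3 + 2*32400*184² + 7*180*184)) - 47294 = (-90 - 180/7*180*184*(3 + 2*32400*33856 + 231840)) - 47294 = (-90 - 180/7*180*184*(3 + 2193868800 + 231840)) - 47294 = (-90 - 180/7*180*184*2194100643) - 47294 = (-90 - 1868621484758400) - 47294 = -1868621484758490 - 47294 = -1868621484805784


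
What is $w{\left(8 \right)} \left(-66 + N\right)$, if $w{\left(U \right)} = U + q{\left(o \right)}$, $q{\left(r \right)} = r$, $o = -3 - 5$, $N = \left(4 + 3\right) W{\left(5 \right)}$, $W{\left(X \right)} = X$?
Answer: $0$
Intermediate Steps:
$N = 35$ ($N = \left(4 + 3\right) 5 = 7 \cdot 5 = 35$)
$o = -8$
$w{\left(U \right)} = -8 + U$ ($w{\left(U \right)} = U - 8 = -8 + U$)
$w{\left(8 \right)} \left(-66 + N\right) = \left(-8 + 8\right) \left(-66 + 35\right) = 0 \left(-31\right) = 0$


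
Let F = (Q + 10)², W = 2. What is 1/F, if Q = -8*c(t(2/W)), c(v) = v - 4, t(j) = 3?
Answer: 1/324 ≈ 0.0030864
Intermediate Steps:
c(v) = -4 + v
Q = 8 (Q = -8*(-4 + 3) = -8*(-1) = 8)
F = 324 (F = (8 + 10)² = 18² = 324)
1/F = 1/324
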